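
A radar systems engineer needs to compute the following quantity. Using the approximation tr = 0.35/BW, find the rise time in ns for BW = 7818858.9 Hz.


Rise time from bandwidth relationship:
tr = 0.35 / BW
   = 0.35 / 7818858.9
   = 4.476356518e-08 s
   = 44.7636 ns

44.7636 ns


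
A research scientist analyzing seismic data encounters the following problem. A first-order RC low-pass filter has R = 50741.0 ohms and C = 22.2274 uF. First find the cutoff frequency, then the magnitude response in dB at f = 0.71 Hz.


Step 1 — cutoff frequency:
fc = 1 / (2*pi*R*C)
C = 22.2274 uF = 2.22274e-05 F
fc = 1 / (2*pi*50741.0*2.22274e-05)
   = 0.141115 Hz

Step 2 — magnitude at f = 0.71 Hz:
|H(f)| = 1 / sqrt(1 + (f/fc)^2)
f/fc = 0.71 / 0.141115 = 5.031357
|H| = 1 / sqrt(1 + 25.314553) = 0.1949405
|H|_dB = 20*log10(0.1949405) = -14.2 dB

fc = 0.141115 Hz; |H(0.71 Hz)| = -14.2 dB


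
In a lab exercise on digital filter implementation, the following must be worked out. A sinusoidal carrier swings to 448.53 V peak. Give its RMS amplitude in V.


RMS voltage for a sinusoidal waveform:
V_rms = V_peak / sqrt(2)
      = 448.53 / 1.414214
      = 317.159 V

317.159 V


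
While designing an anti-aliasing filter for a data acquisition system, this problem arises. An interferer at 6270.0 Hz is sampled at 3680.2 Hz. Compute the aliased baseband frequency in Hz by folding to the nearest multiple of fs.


Compute the nearest integer multiple of fs to the signal:
n = round(6270.0 / 3680.2) = 2
f_alias = |6270.0 - 2 * 3680.2|
        = |6270.0 - 7360.4|
        = 1090.4 Hz

1090.4


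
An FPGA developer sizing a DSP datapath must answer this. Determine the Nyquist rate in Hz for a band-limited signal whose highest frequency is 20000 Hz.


The Nyquist rate is twice the maximum frequency component.
fs_min = 2 * fmax
      = 2 * 20000
      = 40000 Hz

40000


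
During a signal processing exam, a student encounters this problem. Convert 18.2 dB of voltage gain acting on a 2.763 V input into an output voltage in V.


Output voltage from dB gain:
V_out = V_in * 10^(gain_dB / 20)
      = 2.763 * 10^(18.2 / 20)
      = 2.763 * 8.128305
      = 22.4585 V

22.4585 V


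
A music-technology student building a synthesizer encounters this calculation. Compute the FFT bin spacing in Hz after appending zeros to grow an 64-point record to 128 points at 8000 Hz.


Frequency resolution after zero-padding:
N_padded = 64 * 2 = 128
df = fs / N_padded
   = 8000 / 128
   = 62.5 Hz

62.5 Hz


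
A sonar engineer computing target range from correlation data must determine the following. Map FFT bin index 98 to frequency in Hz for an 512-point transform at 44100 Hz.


Frequency of DFT bin k:
f_k = k * fs / N
    = 98 * 44100 / 512
    = 4321800 / 512
    = 8441.016 Hz

8441.016 Hz


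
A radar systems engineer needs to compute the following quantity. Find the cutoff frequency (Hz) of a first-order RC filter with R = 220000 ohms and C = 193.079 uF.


Cutoff frequency of a first-order RC filter:
fc = 1 / (2 * pi * R * C)
C = 193.079 uF = 0.000193079 F
fc = 1 / (2 * pi * 220000 * 0.000193079)
   = 1 / 266.89324990348
   = 0.003747 Hz

0.003747 Hz


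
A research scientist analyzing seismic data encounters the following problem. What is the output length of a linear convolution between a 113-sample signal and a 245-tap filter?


Linear convolution output length:
L = N + M - 1
  = 113 + 245 - 1
  = 357 samples

357


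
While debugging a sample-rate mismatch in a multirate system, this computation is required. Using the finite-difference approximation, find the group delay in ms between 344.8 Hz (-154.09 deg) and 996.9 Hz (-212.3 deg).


Group delay from phase difference:
tau = -d(phi)/d(omega)
d(phi) = -58.21 deg = -1.015956 rad
d(omega) = 2*pi*(996.9 - 344.8) = 4097.2651 rad/s
tau = -(-1.015956) / 4097.2651
    = 0.248 ms

0.248 ms


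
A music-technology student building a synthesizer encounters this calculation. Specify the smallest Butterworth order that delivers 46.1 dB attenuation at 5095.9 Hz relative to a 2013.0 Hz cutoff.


Butterworth filter order formula:
n = log10(10^(A/10) - 1) / (2 * log10(f_stop/f_pass))
10^(46.1/10) - 1 = 40737.0278
f_stop/f_pass = 5095.9 / 2013.0 = 2.5315
n = 5.7142 -> ceil = 6

6


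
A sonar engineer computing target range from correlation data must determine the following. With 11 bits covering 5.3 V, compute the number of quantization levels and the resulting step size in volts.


Step 1 — number of quantization levels:
L = 2^N = 2^11 = 2048

Step 2 — LSB step size:
delta = Vfs / L
      = 5.3 / 2048
      = 0.00258789 V

Levels = 2048; step size = 0.00258789 V


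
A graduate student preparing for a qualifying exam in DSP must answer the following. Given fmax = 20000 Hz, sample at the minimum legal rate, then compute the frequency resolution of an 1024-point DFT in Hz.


Step 1 — Nyquist sampling rate:
fs = 2 * fmax = 2 * 20000 = 40000 Hz

Step 2 — DFT bin spacing:
df = fs / N = 40000 / 1024 = 39.0625 Hz

39.0625 Hz


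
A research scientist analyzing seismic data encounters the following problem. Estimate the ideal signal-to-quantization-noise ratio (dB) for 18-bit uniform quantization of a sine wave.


Theoretical SNR for a full-scale sinusoid:
SNR = 6.02 * N + 1.76
    = 6.02 * 18 + 1.76
    = 108.36 + 1.76
    = 110.12 dB

110.12 dB


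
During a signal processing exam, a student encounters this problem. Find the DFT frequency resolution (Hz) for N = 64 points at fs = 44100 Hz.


DFT frequency resolution:
df = fs / N
   = 44100 / 64
   = 689.0625 Hz

689.0625 Hz


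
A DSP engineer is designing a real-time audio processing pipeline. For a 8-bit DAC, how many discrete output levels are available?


Number of quantization levels = 2^N
= 2^8
= 256

256


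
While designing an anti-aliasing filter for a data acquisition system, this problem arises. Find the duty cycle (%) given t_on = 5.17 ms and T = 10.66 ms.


Duty cycle as a percentage:
DC = (t_on / T) * 100
   = (5.17 / 10.66) * 100
   = 0.484991 * 100
   = 48.5 %

48.5 %


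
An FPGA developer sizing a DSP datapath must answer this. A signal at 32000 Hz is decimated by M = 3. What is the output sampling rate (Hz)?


Decimation reduces the sample rate:
fs_out = fs_in / M
       = 32000 / 3
       = 10666.6667 Hz

10666.6667 Hz


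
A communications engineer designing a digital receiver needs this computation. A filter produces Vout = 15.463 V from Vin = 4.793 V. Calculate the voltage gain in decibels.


Voltage gain in dB:
G = 20 * log10(Vout / Vin)
  = 20 * log10(15.463 / 4.793)
  = 20 * log10(3.226163)
  = 20 * 0.508686
  = 10.17 dB

10.17 dB


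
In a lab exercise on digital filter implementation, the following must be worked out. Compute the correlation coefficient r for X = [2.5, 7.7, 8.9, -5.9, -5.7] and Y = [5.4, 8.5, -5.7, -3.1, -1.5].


Pearson correlation coefficient (population):
r = cov(X,Y) / (std(X) * std(Y))
Mean X = 1.5, Mean Y = 0.72
Cov(X,Y) = 9.932
Std(X) = 6.337192, Std(Y) = 5.351037
r = 0.2929

0.2929


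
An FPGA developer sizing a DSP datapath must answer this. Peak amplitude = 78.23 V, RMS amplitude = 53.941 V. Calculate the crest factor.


Crest factor is the ratio of peak to RMS:
CF = V_peak / V_rms
   = 78.23 / 53.941
   = 1.4503

1.4503


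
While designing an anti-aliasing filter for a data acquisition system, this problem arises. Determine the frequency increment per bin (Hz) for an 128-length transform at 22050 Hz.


DFT frequency resolution:
df = fs / N
   = 22050 / 128
   = 172.2656 Hz

172.2656 Hz


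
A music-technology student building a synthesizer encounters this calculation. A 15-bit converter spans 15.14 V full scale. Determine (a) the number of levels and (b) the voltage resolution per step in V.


Step 1 — number of quantization levels:
L = 2^N = 2^15 = 32768

Step 2 — LSB step size:
delta = Vfs / L
      = 15.14 / 32768
      = 0.00046204 V

Levels = 32768; step size = 0.00046204 V


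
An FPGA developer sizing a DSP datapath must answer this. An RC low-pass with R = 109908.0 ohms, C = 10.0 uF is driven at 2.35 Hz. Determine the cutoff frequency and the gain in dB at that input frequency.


Step 1 — cutoff frequency:
fc = 1 / (2*pi*R*C)
C = 10.0 uF = 1e-05 F
fc = 1 / (2*pi*109908.0*1e-05)
   = 0.144807 Hz

Step 2 — magnitude at f = 2.35 Hz:
|H(f)| = 1 / sqrt(1 + (f/fc)^2)
f/fc = 2.35 / 0.144807 = 16.228497
|H| = 1 / sqrt(1 + 263.364115) = 0.0615033
|H|_dB = 20*log10(0.0615033) = -24.22 dB

fc = 0.144807 Hz; |H(2.35 Hz)| = -24.22 dB


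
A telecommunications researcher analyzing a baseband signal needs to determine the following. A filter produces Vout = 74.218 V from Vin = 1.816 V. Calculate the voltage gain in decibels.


Voltage gain in dB:
G = 20 * log10(Vout / Vin)
  = 20 * log10(74.218 / 1.816)
  = 20 * log10(40.868943)
  = 20 * 1.611393
  = 32.23 dB

32.23 dB


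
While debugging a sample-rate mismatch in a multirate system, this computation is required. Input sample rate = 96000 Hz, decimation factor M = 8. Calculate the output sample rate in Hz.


Decimation reduces the sample rate:
fs_out = fs_in / M
       = 96000 / 8
       = 12000.0 Hz

12000.0 Hz


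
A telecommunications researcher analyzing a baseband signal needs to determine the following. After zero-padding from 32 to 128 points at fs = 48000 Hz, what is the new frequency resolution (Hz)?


Frequency resolution after zero-padding:
N_padded = 32 * 4 = 128
df = fs / N_padded
   = 48000 / 128
   = 375.0 Hz

375.0 Hz


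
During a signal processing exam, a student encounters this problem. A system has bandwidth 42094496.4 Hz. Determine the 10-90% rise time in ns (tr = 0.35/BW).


Rise time from bandwidth relationship:
tr = 0.35 / BW
   = 0.35 / 42094496.4
   = 8.314626137e-09 s
   = 8.3146 ns

8.3146 ns


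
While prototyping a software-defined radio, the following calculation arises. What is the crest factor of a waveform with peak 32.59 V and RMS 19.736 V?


Crest factor is the ratio of peak to RMS:
CF = V_peak / V_rms
   = 32.59 / 19.736
   = 1.6513

1.6513


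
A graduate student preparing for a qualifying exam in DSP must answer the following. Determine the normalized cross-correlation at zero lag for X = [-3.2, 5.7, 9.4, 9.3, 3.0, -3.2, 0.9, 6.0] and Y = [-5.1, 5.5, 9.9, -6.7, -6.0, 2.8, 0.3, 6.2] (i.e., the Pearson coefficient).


Pearson correlation coefficient (population):
r = cov(X,Y) / (std(X) * std(Y))
Mean X = 3.4875, Mean Y = 0.8625
Cov(X,Y) = 8.108281
Std(X) = 4.694794, Std(Y) = 5.869186
r = 0.2943

0.2943


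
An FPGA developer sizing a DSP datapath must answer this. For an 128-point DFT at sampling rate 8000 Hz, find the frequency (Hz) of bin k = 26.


Frequency of DFT bin k:
f_k = k * fs / N
    = 26 * 8000 / 128
    = 208000 / 128
    = 1625.0 Hz

1625.0 Hz


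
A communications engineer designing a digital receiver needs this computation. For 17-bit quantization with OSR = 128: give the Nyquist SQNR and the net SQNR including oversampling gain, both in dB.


Step 1 — baseline SQNR at Nyquist:
SQNR_base = 6.02*N + 1.76
          = 6.02*17 + 1.76
          = 104.1 dB

Step 2 — oversampling processing gain:
G = 10*log10(OSR) = 10*log10(128) = 21.07 dB

Step 3 — total:
SQNR_total = 104.1 + 21.07 = 125.17 dB

Base SQNR = 104.1 dB; oversampled SQNR = 125.17 dB


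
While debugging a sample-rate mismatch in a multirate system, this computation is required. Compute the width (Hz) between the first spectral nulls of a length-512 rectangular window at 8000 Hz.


Main lobe width for a rectangular window:
Width = 2 * fs / N
      = 2 * 8000 / 512
      = 16000 / 512
      = 31.25 Hz

31.25 Hz


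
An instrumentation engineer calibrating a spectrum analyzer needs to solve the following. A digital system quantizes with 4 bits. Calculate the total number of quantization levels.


Number of quantization levels = 2^N
= 2^4
= 16

16


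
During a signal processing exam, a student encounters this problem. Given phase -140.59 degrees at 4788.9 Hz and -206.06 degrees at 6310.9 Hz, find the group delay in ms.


Group delay from phase difference:
tau = -d(phi)/d(omega)
d(phi) = -65.47 deg = -1.142667 rad
d(omega) = 2*pi*(6310.9 - 4788.9) = 9563.008 rad/s
tau = -(-1.142667) / 9563.008
    = 0.1195 ms

0.1195 ms


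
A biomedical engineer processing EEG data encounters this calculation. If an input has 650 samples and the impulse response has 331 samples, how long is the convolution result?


Linear convolution output length:
L = N + M - 1
  = 650 + 331 - 1
  = 980 samples

980


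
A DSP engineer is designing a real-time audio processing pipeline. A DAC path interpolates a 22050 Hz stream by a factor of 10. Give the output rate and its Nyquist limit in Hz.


Step 1 — output sample rate after interpolation by L:
fs_out = L * fs_in = 10 * 22050 = 220500 Hz

Step 2 — Nyquist frequency of the output stream:
f_Nyq = fs_out / 2 = 220500 / 2 = 110250.0 Hz

fs_out = 220500 Hz; f_Nyquist = 110250.0 Hz


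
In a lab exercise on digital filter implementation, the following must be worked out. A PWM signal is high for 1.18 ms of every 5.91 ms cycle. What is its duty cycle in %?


Duty cycle as a percentage:
DC = (t_on / T) * 100
   = (1.18 / 5.91) * 100
   = 0.199662 * 100
   = 19.97 %

19.97 %


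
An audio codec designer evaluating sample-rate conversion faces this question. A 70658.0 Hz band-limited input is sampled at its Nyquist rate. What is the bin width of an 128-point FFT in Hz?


Step 1 — Nyquist sampling rate:
fs = 2 * fmax = 2 * 70658.0 = 141316.0 Hz

Step 2 — DFT bin spacing:
df = fs / N = 141316.0 / 128 = 1104.0312 Hz

1104.0312 Hz


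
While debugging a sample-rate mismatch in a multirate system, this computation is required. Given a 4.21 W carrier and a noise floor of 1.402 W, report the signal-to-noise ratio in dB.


SNR in decibels:
SNR = 10 * log10(Ps / Pn)
    = 10 * log10(4.21 / 1.402)
    = 10 * log10(3.0029)
    = 10 * 0.4775
    = 4.78 dB

4.78 dB


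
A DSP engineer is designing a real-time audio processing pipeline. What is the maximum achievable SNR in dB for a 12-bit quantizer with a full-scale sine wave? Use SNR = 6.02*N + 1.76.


Theoretical SNR for a full-scale sinusoid:
SNR = 6.02 * N + 1.76
    = 6.02 * 12 + 1.76
    = 72.24 + 1.76
    = 74.0 dB

74.0 dB


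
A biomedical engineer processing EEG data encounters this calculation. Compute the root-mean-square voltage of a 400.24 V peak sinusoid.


RMS voltage for a sinusoidal waveform:
V_rms = V_peak / sqrt(2)
      = 400.24 / 1.414214
      = 283.012 V

283.012 V


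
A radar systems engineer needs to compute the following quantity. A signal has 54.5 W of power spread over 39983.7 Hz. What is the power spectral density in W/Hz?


Power spectral density:
PSD = P / BW
    = 54.5 / 39983.7
    = 0.00136306 W/Hz

0.00136306 W/Hz


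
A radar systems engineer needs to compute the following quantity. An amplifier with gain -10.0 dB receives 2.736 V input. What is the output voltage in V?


Output voltage from dB gain:
V_out = V_in * 10^(gain_dB / 20)
      = 2.736 * 10^(-10.0 / 20)
      = 2.736 * 0.316228
      = 0.8652 V

0.8652 V


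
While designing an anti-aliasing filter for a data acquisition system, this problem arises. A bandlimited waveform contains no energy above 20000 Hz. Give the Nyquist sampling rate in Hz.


The Nyquist rate is twice the maximum frequency component.
fs_min = 2 * fmax
      = 2 * 20000
      = 40000 Hz

40000


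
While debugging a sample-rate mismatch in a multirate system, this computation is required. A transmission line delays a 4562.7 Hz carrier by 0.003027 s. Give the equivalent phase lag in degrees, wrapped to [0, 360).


Phase shift from frequency and time delay:
phi = 360 * f * t_delay
    = 360 * 4562.7 * 0.003027
    = 4972.07 degrees
    mod 360 = 292.07 degrees

292.07 degrees


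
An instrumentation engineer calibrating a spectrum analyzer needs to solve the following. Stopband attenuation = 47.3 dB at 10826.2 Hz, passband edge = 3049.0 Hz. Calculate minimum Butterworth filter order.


Butterworth filter order formula:
n = log10(10^(A/10) - 1) / (2 * log10(f_stop/f_pass))
10^(47.3/10) - 1 = 53702.1796
f_stop/f_pass = 10826.2 / 3049.0 = 3.5507
n = 4.2975 -> ceil = 5

5


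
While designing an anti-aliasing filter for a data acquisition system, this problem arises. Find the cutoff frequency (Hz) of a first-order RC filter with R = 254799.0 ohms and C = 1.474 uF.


Cutoff frequency of a first-order RC filter:
fc = 1 / (2 * pi * R * C)
C = 1.474 uF = 1.474e-06 F
fc = 1 / (2 * pi * 254799.0 * 1.474e-06)
   = 1 / 2.3597993169659
   = 0.423765 Hz

0.423765 Hz


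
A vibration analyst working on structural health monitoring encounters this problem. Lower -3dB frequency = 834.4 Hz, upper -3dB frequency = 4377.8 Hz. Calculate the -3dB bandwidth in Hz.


Bandwidth is the difference of -3dB frequencies:
BW = f_high - f_low
   = 4377.8 - 834.4
   = 3543.4 Hz

3543.4 Hz


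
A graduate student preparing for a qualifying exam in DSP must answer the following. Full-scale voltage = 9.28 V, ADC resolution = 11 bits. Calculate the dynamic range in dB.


Dynamic range from full-scale to LSB:
V_min = V_max / 2^bits = 9.28 / 2^11
DR = 20 * log10(V_max / V_min)
   = 20 * log10(2^11)
   = 20 * 11 * log10(2)
   = 66.23 dB

66.23 dB


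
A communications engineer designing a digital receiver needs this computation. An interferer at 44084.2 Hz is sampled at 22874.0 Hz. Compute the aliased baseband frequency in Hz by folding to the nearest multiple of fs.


Compute the nearest integer multiple of fs to the signal:
n = round(44084.2 / 22874.0) = 2
f_alias = |44084.2 - 2 * 22874.0|
        = |44084.2 - 45748.0|
        = 1663.8 Hz

1663.8


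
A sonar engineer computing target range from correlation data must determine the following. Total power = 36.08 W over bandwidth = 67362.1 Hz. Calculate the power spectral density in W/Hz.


Power spectral density:
PSD = P / BW
    = 36.08 / 67362.1
    = 0.00053561 W/Hz

0.00053561 W/Hz


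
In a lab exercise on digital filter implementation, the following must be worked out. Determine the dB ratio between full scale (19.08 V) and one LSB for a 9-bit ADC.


Dynamic range from full-scale to LSB:
V_min = V_max / 2^bits = 19.08 / 2^9
DR = 20 * log10(V_max / V_min)
   = 20 * log10(2^9)
   = 20 * 9 * log10(2)
   = 54.19 dB

54.19 dB


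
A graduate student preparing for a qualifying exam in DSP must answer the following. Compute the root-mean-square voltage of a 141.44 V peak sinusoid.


RMS voltage for a sinusoidal waveform:
V_rms = V_peak / sqrt(2)
      = 141.44 / 1.414214
      = 100.013 V

100.013 V


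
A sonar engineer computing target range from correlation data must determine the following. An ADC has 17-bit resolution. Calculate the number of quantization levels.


Number of quantization levels = 2^N
= 2^17
= 131072

131072


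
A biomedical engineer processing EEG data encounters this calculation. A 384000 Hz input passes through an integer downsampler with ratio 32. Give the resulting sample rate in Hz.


Decimation reduces the sample rate:
fs_out = fs_in / M
       = 384000 / 32
       = 12000.0 Hz

12000.0 Hz


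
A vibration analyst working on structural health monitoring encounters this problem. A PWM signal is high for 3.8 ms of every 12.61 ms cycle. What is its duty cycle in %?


Duty cycle as a percentage:
DC = (t_on / T) * 100
   = (3.8 / 12.61) * 100
   = 0.301348 * 100
   = 30.13 %

30.13 %


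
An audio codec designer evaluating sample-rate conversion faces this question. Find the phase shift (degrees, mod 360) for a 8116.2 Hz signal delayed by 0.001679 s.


Phase shift from frequency and time delay:
phi = 360 * f * t_delay
    = 360 * 8116.2 * 0.001679
    = 4905.76 degrees
    mod 360 = 225.76 degrees

225.76 degrees


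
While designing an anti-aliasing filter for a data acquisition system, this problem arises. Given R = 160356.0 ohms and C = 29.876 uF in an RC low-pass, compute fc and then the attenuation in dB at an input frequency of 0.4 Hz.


Step 1 — cutoff frequency:
fc = 1 / (2*pi*R*C)
C = 29.876 uF = 2.9876e-05 F
fc = 1 / (2*pi*160356.0*2.9876e-05)
   = 0.033221 Hz

Step 2 — magnitude at f = 0.4 Hz:
|H(f)| = 1 / sqrt(1 + (f/fc)^2)
f/fc = 0.4 / 0.033221 = 12.040577
|H| = 1 / sqrt(1 + 144.975494) = 0.0827675
|H|_dB = 20*log10(0.0827675) = -21.64 dB

fc = 0.033221 Hz; |H(0.4 Hz)| = -21.64 dB


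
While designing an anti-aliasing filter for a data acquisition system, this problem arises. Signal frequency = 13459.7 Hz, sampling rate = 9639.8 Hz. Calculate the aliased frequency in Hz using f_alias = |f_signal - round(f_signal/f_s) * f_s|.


Compute the nearest integer multiple of fs to the signal:
n = round(13459.7 / 9639.8) = 1
f_alias = |13459.7 - 1 * 9639.8|
        = |13459.7 - 9639.8|
        = 3819.9 Hz

3819.9


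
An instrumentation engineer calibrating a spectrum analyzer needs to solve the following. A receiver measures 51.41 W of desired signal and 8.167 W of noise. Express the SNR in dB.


SNR in decibels:
SNR = 10 * log10(Ps / Pn)
    = 10 * log10(51.41 / 8.167)
    = 10 * log10(6.2948)
    = 10 * 0.799
    = 7.99 dB

7.99 dB


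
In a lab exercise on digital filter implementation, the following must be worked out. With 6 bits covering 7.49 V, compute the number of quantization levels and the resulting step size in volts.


Step 1 — number of quantization levels:
L = 2^N = 2^6 = 64

Step 2 — LSB step size:
delta = Vfs / L
      = 7.49 / 64
      = 0.11703125 V

Levels = 64; step size = 0.11703125 V


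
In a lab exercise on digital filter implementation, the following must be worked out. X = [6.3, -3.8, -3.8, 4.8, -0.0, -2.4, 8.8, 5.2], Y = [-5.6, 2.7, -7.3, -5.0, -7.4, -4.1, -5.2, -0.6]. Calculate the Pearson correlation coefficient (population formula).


Pearson correlation coefficient (population):
r = cov(X,Y) / (std(X) * std(Y))
Mean X = 1.8875, Mean Y = -4.0625
Cov(X,Y) = -2.437031
Std(X) = 4.654954, Std(Y) = 3.238031
r = -0.1617

-0.1617


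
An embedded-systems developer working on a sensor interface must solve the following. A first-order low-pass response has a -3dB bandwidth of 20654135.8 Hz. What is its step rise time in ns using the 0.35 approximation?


Rise time from bandwidth relationship:
tr = 0.35 / BW
   = 0.35 / 20654135.8
   = 1.694575863e-08 s
   = 16.9458 ns

16.9458 ns


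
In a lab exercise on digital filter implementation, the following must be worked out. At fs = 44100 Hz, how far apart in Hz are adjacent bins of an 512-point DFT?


DFT frequency resolution:
df = fs / N
   = 44100 / 512
   = 86.1328 Hz

86.1328 Hz


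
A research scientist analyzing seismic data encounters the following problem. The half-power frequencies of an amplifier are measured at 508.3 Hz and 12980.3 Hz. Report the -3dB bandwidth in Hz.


Bandwidth is the difference of -3dB frequencies:
BW = f_high - f_low
   = 12980.3 - 508.3
   = 12472.0 Hz

12472.0 Hz


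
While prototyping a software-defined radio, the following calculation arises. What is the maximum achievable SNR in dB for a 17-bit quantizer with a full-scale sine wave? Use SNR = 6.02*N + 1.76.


Theoretical SNR for a full-scale sinusoid:
SNR = 6.02 * N + 1.76
    = 6.02 * 17 + 1.76
    = 102.34 + 1.76
    = 104.1 dB

104.1 dB


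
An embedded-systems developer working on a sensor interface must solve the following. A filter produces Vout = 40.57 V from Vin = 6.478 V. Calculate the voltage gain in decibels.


Voltage gain in dB:
G = 20 * log10(Vout / Vin)
  = 20 * log10(40.57 / 6.478)
  = 20 * log10(6.262735)
  = 20 * 0.796764
  = 15.94 dB

15.94 dB


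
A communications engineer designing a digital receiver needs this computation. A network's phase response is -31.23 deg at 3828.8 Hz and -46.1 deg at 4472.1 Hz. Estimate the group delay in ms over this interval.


Group delay from phase difference:
tau = -d(phi)/d(omega)
d(phi) = -14.87 deg = -0.25953 rad
d(omega) = 2*pi*(4472.1 - 3828.8) = 4041.9731 rad/s
tau = -(-0.25953) / 4041.9731
    = 0.0642 ms

0.0642 ms


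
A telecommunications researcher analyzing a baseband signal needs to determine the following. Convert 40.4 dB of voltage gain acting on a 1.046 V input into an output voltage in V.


Output voltage from dB gain:
V_out = V_in * 10^(gain_dB / 20)
      = 1.046 * 10^(40.4 / 20)
      = 1.046 * 104.712855
      = 109.5296 V

109.5296 V


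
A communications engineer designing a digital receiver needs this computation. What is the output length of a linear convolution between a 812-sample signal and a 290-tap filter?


Linear convolution output length:
L = N + M - 1
  = 812 + 290 - 1
  = 1101 samples

1101


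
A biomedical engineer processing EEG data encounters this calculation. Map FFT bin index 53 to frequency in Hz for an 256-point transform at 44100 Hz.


Frequency of DFT bin k:
f_k = k * fs / N
    = 53 * 44100 / 256
    = 2337300 / 256
    = 9130.078 Hz

9130.078 Hz


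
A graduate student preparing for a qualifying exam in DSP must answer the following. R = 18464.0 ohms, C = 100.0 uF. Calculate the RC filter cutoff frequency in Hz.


Cutoff frequency of a first-order RC filter:
fc = 1 / (2 * pi * R * C)
C = 100.0 uF = 0.0001 F
fc = 1 / (2 * pi * 18464.0 * 0.0001)
   = 1 / 11.601273351176
   = 0.086197 Hz

0.086197 Hz


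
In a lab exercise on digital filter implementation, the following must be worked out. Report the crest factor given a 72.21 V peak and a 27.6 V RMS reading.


Crest factor is the ratio of peak to RMS:
CF = V_peak / V_rms
   = 72.21 / 27.6
   = 2.6163

2.6163


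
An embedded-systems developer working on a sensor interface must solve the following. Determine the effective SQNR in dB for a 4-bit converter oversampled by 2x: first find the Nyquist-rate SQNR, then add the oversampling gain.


Step 1 — baseline SQNR at Nyquist:
SQNR_base = 6.02*N + 1.76
          = 6.02*4 + 1.76
          = 25.84 dB

Step 2 — oversampling processing gain:
G = 10*log10(OSR) = 10*log10(2) = 3.01 dB

Step 3 — total:
SQNR_total = 25.84 + 3.01 = 28.85 dB

Base SQNR = 25.84 dB; oversampled SQNR = 28.85 dB


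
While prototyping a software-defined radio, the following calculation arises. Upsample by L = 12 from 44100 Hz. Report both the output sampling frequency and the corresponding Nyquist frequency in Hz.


Step 1 — output sample rate after interpolation by L:
fs_out = L * fs_in = 12 * 44100 = 529200 Hz

Step 2 — Nyquist frequency of the output stream:
f_Nyq = fs_out / 2 = 529200 / 2 = 264600.0 Hz

fs_out = 529200 Hz; f_Nyquist = 264600.0 Hz


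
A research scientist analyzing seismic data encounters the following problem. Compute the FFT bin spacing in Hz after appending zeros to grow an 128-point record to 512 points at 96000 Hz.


Frequency resolution after zero-padding:
N_padded = 128 * 4 = 512
df = fs / N_padded
   = 96000 / 512
   = 187.5 Hz

187.5 Hz


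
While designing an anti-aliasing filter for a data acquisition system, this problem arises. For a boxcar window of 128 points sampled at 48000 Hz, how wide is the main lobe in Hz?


Main lobe width for a rectangular window:
Width = 2 * fs / N
      = 2 * 48000 / 128
      = 96000 / 128
      = 750.0 Hz

750.0 Hz


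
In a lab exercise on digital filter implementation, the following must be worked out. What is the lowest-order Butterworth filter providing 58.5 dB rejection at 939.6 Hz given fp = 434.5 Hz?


Butterworth filter order formula:
n = log10(10^(A/10) - 1) / (2 * log10(f_stop/f_pass))
10^(58.5/10) - 1 = 707944.7844
f_stop/f_pass = 939.6 / 434.5 = 2.1625
n = 8.7326 -> ceil = 9

9


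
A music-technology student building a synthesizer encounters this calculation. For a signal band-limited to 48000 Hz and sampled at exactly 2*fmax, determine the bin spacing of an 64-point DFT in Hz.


Step 1 — Nyquist sampling rate:
fs = 2 * fmax = 2 * 48000 = 96000 Hz

Step 2 — DFT bin spacing:
df = fs / N = 96000 / 64 = 1500.0 Hz

1500.0 Hz


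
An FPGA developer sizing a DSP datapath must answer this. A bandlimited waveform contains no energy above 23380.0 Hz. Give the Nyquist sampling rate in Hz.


The Nyquist rate is twice the maximum frequency component.
fs_min = 2 * fmax
      = 2 * 23380.0
      = 46760.0 Hz

46760.0


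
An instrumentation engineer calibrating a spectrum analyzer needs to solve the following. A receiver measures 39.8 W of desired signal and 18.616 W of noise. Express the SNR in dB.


SNR in decibels:
SNR = 10 * log10(Ps / Pn)
    = 10 * log10(39.8 / 18.616)
    = 10 * log10(2.1379)
    = 10 * 0.33
    = 3.3 dB

3.3 dB


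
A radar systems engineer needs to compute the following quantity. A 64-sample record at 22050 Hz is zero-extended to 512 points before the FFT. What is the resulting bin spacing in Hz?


Frequency resolution after zero-padding:
N_padded = 64 * 8 = 512
df = fs / N_padded
   = 22050 / 512
   = 43.0664 Hz

43.0664 Hz


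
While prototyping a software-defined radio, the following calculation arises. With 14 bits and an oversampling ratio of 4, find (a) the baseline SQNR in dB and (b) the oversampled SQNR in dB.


Step 1 — baseline SQNR at Nyquist:
SQNR_base = 6.02*N + 1.76
          = 6.02*14 + 1.76
          = 86.04 dB

Step 2 — oversampling processing gain:
G = 10*log10(OSR) = 10*log10(4) = 6.02 dB

Step 3 — total:
SQNR_total = 86.04 + 6.02 = 92.06 dB

Base SQNR = 86.04 dB; oversampled SQNR = 92.06 dB


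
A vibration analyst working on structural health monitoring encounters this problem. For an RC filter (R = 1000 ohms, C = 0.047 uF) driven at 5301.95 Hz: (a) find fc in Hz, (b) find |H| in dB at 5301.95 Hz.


Step 1 — cutoff frequency:
fc = 1 / (2*pi*R*C)
C = 0.047 uF = 4.7e-08 F
fc = 1 / (2*pi*1000*4.7e-08)
   = 3386.275 Hz

Step 2 — magnitude at f = 5301.95 Hz:
|H(f)| = 1 / sqrt(1 + (f/fc)^2)
f/fc = 5301.95 / 3386.275 = 1.565717
|H| = 1 / sqrt(1 + 2.45147) = 0.5382672
|H|_dB = 20*log10(0.5382672) = -5.38 dB

fc = 3386.275 Hz; |H(5301.95 Hz)| = -5.38 dB


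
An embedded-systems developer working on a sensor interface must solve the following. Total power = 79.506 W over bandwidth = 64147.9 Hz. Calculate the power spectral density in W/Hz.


Power spectral density:
PSD = P / BW
    = 79.506 / 64147.9
    = 0.00123942 W/Hz

0.00123942 W/Hz


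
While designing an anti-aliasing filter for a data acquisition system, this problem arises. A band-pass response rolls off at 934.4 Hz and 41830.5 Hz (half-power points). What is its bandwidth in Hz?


Bandwidth is the difference of -3dB frequencies:
BW = f_high - f_low
   = 41830.5 - 934.4
   = 40896.1 Hz

40896.1 Hz


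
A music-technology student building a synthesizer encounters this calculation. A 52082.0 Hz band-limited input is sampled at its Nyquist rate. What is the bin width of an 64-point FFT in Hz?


Step 1 — Nyquist sampling rate:
fs = 2 * fmax = 2 * 52082.0 = 104164.0 Hz

Step 2 — DFT bin spacing:
df = fs / N = 104164.0 / 64 = 1627.5625 Hz

1627.5625 Hz


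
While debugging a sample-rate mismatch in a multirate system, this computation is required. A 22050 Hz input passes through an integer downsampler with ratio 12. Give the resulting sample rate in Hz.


Decimation reduces the sample rate:
fs_out = fs_in / M
       = 22050 / 12
       = 1837.5 Hz

1837.5 Hz


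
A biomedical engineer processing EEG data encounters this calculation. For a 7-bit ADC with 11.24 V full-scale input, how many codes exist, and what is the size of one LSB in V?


Step 1 — number of quantization levels:
L = 2^N = 2^7 = 128

Step 2 — LSB step size:
delta = Vfs / L
      = 11.24 / 128
      = 0.0878125 V

Levels = 128; step size = 0.0878125 V


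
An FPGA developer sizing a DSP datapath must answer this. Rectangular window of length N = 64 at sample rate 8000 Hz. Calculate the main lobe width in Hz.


Main lobe width for a rectangular window:
Width = 2 * fs / N
      = 2 * 8000 / 64
      = 16000 / 64
      = 250.0 Hz

250.0 Hz


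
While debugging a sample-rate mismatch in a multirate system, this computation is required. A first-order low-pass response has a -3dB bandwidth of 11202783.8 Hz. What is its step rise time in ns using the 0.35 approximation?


Rise time from bandwidth relationship:
tr = 0.35 / BW
   = 0.35 / 11202783.8
   = 3.124223463e-08 s
   = 31.2422 ns

31.2422 ns


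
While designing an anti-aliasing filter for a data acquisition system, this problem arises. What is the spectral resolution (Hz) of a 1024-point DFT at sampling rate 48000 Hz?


DFT frequency resolution:
df = fs / N
   = 48000 / 1024
   = 46.875 Hz

46.875 Hz


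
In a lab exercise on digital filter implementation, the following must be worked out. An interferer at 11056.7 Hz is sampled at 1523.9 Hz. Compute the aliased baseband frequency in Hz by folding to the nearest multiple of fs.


Compute the nearest integer multiple of fs to the signal:
n = round(11056.7 / 1523.9) = 7
f_alias = |11056.7 - 7 * 1523.9|
        = |11056.7 - 10667.3|
        = 389.4 Hz

389.4


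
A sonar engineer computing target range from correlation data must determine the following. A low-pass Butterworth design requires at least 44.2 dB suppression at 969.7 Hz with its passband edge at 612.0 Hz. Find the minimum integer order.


Butterworth filter order formula:
n = log10(10^(A/10) - 1) / (2 * log10(f_stop/f_pass))
10^(44.2/10) - 1 = 26301.6799
f_stop/f_pass = 969.7 / 612.0 = 1.5845
n = 11.0563 -> ceil = 12

12


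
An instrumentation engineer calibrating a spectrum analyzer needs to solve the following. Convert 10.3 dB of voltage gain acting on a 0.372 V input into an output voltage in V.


Output voltage from dB gain:
V_out = V_in * 10^(gain_dB / 20)
      = 0.372 * 10^(10.3 / 20)
      = 0.372 * 3.273407
      = 1.2177 V

1.2177 V


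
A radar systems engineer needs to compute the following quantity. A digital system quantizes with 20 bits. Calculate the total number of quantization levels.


Number of quantization levels = 2^N
= 2^20
= 1048576

1048576


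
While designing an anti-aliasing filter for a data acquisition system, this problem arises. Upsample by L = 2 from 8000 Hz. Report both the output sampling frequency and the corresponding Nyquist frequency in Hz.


Step 1 — output sample rate after interpolation by L:
fs_out = L * fs_in = 2 * 8000 = 16000 Hz

Step 2 — Nyquist frequency of the output stream:
f_Nyq = fs_out / 2 = 16000 / 2 = 8000.0 Hz

fs_out = 16000 Hz; f_Nyquist = 8000.0 Hz


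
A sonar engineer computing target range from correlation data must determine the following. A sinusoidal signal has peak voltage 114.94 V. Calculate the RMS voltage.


RMS voltage for a sinusoidal waveform:
V_rms = V_peak / sqrt(2)
      = 114.94 / 1.414214
      = 81.275 V

81.275 V


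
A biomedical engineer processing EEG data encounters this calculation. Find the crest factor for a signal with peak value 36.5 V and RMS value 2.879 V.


Crest factor is the ratio of peak to RMS:
CF = V_peak / V_rms
   = 36.5 / 2.879
   = 12.678

12.678


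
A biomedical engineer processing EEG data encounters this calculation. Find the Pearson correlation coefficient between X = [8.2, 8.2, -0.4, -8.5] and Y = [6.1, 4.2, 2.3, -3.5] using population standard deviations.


Pearson correlation coefficient (population):
r = cov(X,Y) / (std(X) * std(Y))
Mean X = 1.875, Mean Y = 2.275
Cov(X,Y) = 24.056875
Std(X) = 6.943117, Std(Y) = 3.594701
r = 0.9639

0.9639


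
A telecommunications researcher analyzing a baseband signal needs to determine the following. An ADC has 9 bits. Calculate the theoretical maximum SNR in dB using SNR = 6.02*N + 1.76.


Theoretical SNR for a full-scale sinusoid:
SNR = 6.02 * N + 1.76
    = 6.02 * 9 + 1.76
    = 54.18 + 1.76
    = 55.94 dB

55.94 dB


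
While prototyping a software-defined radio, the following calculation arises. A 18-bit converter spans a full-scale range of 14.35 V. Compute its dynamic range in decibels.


Dynamic range from full-scale to LSB:
V_min = V_max / 2^bits = 14.35 / 2^18
DR = 20 * log10(V_max / V_min)
   = 20 * log10(2^18)
   = 20 * 18 * log10(2)
   = 108.37 dB

108.37 dB


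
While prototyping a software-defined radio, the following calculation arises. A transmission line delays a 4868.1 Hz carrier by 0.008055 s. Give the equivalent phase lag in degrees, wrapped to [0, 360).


Phase shift from frequency and time delay:
phi = 360 * f * t_delay
    = 360 * 4868.1 * 0.008055
    = 14116.52 degrees
    mod 360 = 76.52 degrees

76.52 degrees


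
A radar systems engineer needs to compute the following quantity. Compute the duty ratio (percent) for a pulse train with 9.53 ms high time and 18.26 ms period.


Duty cycle as a percentage:
DC = (t_on / T) * 100
   = (9.53 / 18.26) * 100
   = 0.521906 * 100
   = 52.19 %

52.19 %


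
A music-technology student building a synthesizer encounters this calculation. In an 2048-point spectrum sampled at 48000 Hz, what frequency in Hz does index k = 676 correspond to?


Frequency of DFT bin k:
f_k = k * fs / N
    = 676 * 48000 / 2048
    = 32448000 / 2048
    = 15843.75 Hz

15843.75 Hz


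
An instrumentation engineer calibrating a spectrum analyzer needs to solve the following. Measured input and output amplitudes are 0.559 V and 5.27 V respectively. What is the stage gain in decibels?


Voltage gain in dB:
G = 20 * log10(Vout / Vin)
  = 20 * log10(5.27 / 0.559)
  = 20 * log10(9.427549)
  = 20 * 0.974399
  = 19.49 dB

19.49 dB


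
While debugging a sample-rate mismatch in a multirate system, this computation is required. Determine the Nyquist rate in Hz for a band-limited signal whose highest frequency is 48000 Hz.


The Nyquist rate is twice the maximum frequency component.
fs_min = 2 * fmax
      = 2 * 48000
      = 96000 Hz

96000


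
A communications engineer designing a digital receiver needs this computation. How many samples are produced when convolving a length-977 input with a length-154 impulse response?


Linear convolution output length:
L = N + M - 1
  = 977 + 154 - 1
  = 1130 samples

1130


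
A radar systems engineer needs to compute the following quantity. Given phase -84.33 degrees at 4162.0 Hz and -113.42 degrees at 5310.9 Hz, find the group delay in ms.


Group delay from phase difference:
tau = -d(phi)/d(omega)
d(phi) = -29.09 deg = -0.507716 rad
d(omega) = 2*pi*(5310.9 - 4162.0) = 7218.7516 rad/s
tau = -(-0.507716) / 7218.7516
    = 0.0703 ms

0.0703 ms


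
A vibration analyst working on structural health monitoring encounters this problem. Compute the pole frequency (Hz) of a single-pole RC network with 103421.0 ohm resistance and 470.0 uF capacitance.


Cutoff frequency of a first-order RC filter:
fc = 1 / (2 * pi * R * C)
C = 470.0 uF = 0.00047 F
fc = 1 / (2 * pi * 103421.0 * 0.00047)
   = 1 / 305.4122545973
   = 0.003274 Hz

0.003274 Hz


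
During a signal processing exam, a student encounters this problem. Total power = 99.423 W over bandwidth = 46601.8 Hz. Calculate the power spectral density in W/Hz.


Power spectral density:
PSD = P / BW
    = 99.423 / 46601.8
    = 0.00213346 W/Hz

0.00213346 W/Hz


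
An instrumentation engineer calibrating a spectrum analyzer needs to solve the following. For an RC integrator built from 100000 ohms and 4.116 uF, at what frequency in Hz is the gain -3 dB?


Cutoff frequency of a first-order RC filter:
fc = 1 / (2 * pi * R * C)
C = 4.116 uF = 4.116e-06 F
fc = 1 / (2 * pi * 100000 * 4.116e-06)
   = 1 / 2.5861590724351
   = 0.386674 Hz

0.386674 Hz


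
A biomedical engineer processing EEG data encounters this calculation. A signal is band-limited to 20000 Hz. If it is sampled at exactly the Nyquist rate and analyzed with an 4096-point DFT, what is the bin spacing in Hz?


Step 1 — Nyquist sampling rate:
fs = 2 * fmax = 2 * 20000 = 40000 Hz

Step 2 — DFT bin spacing:
df = fs / N = 40000 / 4096 = 9.7656 Hz

9.7656 Hz
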